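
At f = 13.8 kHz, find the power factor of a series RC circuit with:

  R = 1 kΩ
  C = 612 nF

Step 1 — Angular frequency: ω = 2π·f = 2π·1.38e+04 = 8.671e+04 rad/s.
Step 2 — Component impedances:
  R: Z = R = 1000 Ω
  C: Z = 1/(jωC) = -j/(ω·C) = 0 - j18.84 Ω
Step 3 — Series combination: Z_total = R + C = 1000 - j18.84 Ω = 1000∠-1.1° Ω.
Step 4 — Power factor: PF = cos(φ) = Re(Z)/|Z| = 1000/1000.2 = 0.9998.
Step 5 — Type: Im(Z) = -18.84 ⇒ leading (phase φ = -1.1°).

PF = 0.9998 (leading, φ = -1.1°)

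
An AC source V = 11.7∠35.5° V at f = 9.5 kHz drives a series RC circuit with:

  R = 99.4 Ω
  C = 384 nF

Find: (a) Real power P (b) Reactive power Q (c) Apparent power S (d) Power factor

Step 1 — Angular frequency: ω = 2π·f = 2π·9500 = 5.969e+04 rad/s.
Step 2 — Component impedances:
  R: Z = R = 99.4 Ω
  C: Z = 1/(jωC) = -j/(ω·C) = 0 - j43.63 Ω
Step 3 — Series combination: Z_total = R + C = 99.4 - j43.63 Ω = 108.6∠-23.7° Ω.
Step 4 — Source phasor: V = 11.7∠35.5° V = 9.525 + j6.794 V.
Step 5 — Current: I = V / Z = 0.05519 + j0.09258 A = 0.1078∠59.2° A.
Step 6 — Complex power: S = V·I* = 1.155 - j0.5068 VA.
Step 7 — Real power: P = Re(S) = 1.155 W.
Step 8 — Reactive power: Q = Im(S) = -0.5068 VAR.
Step 9 — Apparent power: |S| = 1.261 VA.
Step 10 — Power factor: PF = P/|S| = 0.9157 (leading).

(a) P = 1.155 W  (b) Q = -0.5068 VAR  (c) S = 1.261 VA  (d) PF = 0.9157 (leading)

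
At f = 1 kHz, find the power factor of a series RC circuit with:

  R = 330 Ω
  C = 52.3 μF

Step 1 — Angular frequency: ω = 2π·f = 2π·1000 = 6283 rad/s.
Step 2 — Component impedances:
  R: Z = R = 330 Ω
  C: Z = 1/(jωC) = -j/(ω·C) = 0 - j3.043 Ω
Step 3 — Series combination: Z_total = R + C = 330 - j3.043 Ω = 330∠-0.5° Ω.
Step 4 — Power factor: PF = cos(φ) = Re(Z)/|Z| = 330/330 = 1.
Step 5 — Type: Im(Z) = -3.043 ⇒ leading (phase φ = -0.5°).

PF = 1 (leading, φ = -0.5°)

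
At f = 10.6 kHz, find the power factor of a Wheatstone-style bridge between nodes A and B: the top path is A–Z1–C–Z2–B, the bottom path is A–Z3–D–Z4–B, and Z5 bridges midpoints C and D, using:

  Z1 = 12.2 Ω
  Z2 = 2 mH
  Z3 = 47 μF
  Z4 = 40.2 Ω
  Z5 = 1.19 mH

Step 1 — Angular frequency: ω = 2π·f = 2π·1.06e+04 = 6.66e+04 rad/s.
Step 2 — Component impedances:
  Z1: Z = R = 12.2 Ω
  Z2: Z = jωL = j·6.66e+04·0.002 = 0 + j133.2 Ω
  Z3: Z = 1/(jωC) = -j/(ω·C) = 0 - j0.3195 Ω
  Z4: Z = R = 40.2 Ω
  Z5: Z = jωL = j·6.66e+04·0.00119 = 0 + j79.26 Ω
Step 3 — Bridge requires nodal analysis (the Z5 bridge couples midpoints C and D, so the two paths cannot be reduced to a simple series/parallel combination). Setting node B to ground and injecting 1 A at node A, the 3-node admittance system at A, C, D solves to V_A = Z_AB = 36.31 + j10.19 Ω = 37.72∠15.7° Ω.
Step 4 — Power factor: PF = cos(φ) = Re(Z)/|Z| = 36.313/37.717 = 0.9628.
Step 5 — Type: Im(Z) = 10.19 ⇒ lagging (phase φ = 15.7°).

PF = 0.9628 (lagging, φ = 15.7°)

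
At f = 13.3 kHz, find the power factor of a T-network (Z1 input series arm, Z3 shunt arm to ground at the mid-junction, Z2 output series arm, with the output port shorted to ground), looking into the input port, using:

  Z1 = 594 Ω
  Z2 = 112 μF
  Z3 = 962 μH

Step 1 — Angular frequency: ω = 2π·f = 2π·1.33e+04 = 8.357e+04 rad/s.
Step 2 — Component impedances:
  Z1: Z = R = 594 Ω
  Z2: Z = 1/(jωC) = -j/(ω·C) = 0 - j0.1068 Ω
  Z3: Z = jωL = j·8.357e+04·0.000962 = 0 + j80.39 Ω
Step 3 — With the output port shorted to ground, the output series arm Z2 runs from the junction to ground; the shunt arm Z3 also runs from the junction to ground. They appear in parallel: Z3 || Z2 = 0 - j0.107 Ω.
Step 4 — Series with input arm Z1: Z_in = Z1 + (Z3 || Z2) = 594 - j0.107 Ω = 594∠-0.0° Ω.
Step 5 — Power factor: PF = cos(φ) = Re(Z)/|Z| = 594/594 = 1.
Step 6 — Type: Im(Z) = -0.107 ⇒ leading (phase φ = -0.0°).

PF = 1 (leading, φ = -0.0°)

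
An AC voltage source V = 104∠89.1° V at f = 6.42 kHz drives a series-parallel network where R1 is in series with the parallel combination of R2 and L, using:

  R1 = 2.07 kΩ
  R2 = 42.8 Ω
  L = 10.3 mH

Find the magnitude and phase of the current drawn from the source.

Step 1 — Angular frequency: ω = 2π·f = 2π·6420 = 4.034e+04 rad/s.
Step 2 — Component impedances:
  R1: Z = R = 2070 Ω
  R2: Z = R = 42.8 Ω
  L: Z = jωL = j·4.034e+04·0.0103 = 0 + j415.5 Ω
Step 3 — Parallel branch: R2 || L = 1/(1/R2 + 1/L) = 42.35 + j4.363 Ω.
Step 4 — Series with R1: Z_total = R1 + (R2 || L) = 2112 + j4.363 Ω = 2112∠0.1° Ω.
Step 5 — Source phasor: V = 104∠89.1° V = 1.634 + j104 V.
Step 6 — Ohm's law: I = V / Z_total = (1.634 + j104) / (2112 + j4.363) = 0.000875 + j0.04923 A.
Step 7 — Convert to polar: |I| = 0.04923 A, ∠I = 89.0°.

I = 0.04923∠89.0° A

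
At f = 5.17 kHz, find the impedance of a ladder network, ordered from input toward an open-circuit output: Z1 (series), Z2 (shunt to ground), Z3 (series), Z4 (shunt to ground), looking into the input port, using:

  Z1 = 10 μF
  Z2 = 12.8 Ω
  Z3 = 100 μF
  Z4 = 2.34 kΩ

Step 1 — Angular frequency: ω = 2π·f = 2π·5170 = 3.248e+04 rad/s.
Step 2 — Component impedances:
  Z1: Z = 1/(jωC) = -j/(ω·C) = 0 - j3.078 Ω
  Z2: Z = R = 12.8 Ω
  Z3: Z = 1/(jωC) = -j/(ω·C) = 0 - j0.3078 Ω
  Z4: Z = R = 2340 Ω
Step 3 — Ladder network (open output): work backward from the far end, alternating series and parallel combinations. Z_in = 12.73 - j3.078 Ω = 13.1∠-13.6° Ω.

Z = 12.73 - j3.078 Ω = 13.1∠-13.6° Ω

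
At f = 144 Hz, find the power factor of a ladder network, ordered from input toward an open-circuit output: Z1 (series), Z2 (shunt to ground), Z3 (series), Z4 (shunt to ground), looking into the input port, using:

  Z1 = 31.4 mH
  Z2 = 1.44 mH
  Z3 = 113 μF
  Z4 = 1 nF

Step 1 — Angular frequency: ω = 2π·f = 2π·144 = 904.8 rad/s.
Step 2 — Component impedances:
  Z1: Z = jωL = j·904.8·0.0314 = 0 + j28.41 Ω
  Z2: Z = jωL = j·904.8·0.00144 = 0 + j1.303 Ω
  Z3: Z = 1/(jωC) = -j/(ω·C) = 0 - j9.781 Ω
  Z4: Z = 1/(jωC) = -j/(ω·C) = 0 - j1.105e+06 Ω
Step 3 — Ladder network (open output): work backward from the far end, alternating series and parallel combinations. Z_in = 0 + j29.71 Ω = 29.71∠90.0° Ω.
Step 4 — Power factor: PF = cos(φ) = Re(Z)/|Z| = 0/29.71 = 0.
Step 5 — Type: Im(Z) = 29.71 ⇒ lagging (phase φ = 90.0°).

PF = 0 (lagging, φ = 90.0°)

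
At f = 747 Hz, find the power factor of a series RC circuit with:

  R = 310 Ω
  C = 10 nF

Step 1 — Angular frequency: ω = 2π·f = 2π·747 = 4694 rad/s.
Step 2 — Component impedances:
  R: Z = R = 310 Ω
  C: Z = 1/(jωC) = -j/(ω·C) = 0 - j2.131e+04 Ω
Step 3 — Series combination: Z_total = R + C = 310 - j2.131e+04 Ω = 2.131e+04∠-89.2° Ω.
Step 4 — Power factor: PF = cos(φ) = Re(Z)/|Z| = 310/2.131e+04 = 0.01455.
Step 5 — Type: Im(Z) = -2.131e+04 ⇒ leading (phase φ = -89.2°).

PF = 0.01455 (leading, φ = -89.2°)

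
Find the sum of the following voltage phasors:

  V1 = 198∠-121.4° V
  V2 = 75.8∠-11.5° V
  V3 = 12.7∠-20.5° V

Step 1 — Convert each phasor to rectangular form:
  V1 = 198·(cos(-121.4°) + j·sin(-121.4°)) = -103.2 - j169 V
  V2 = 75.8·(cos(-11.5°) + j·sin(-11.5°)) = 74.28 - j15.11 V
  V3 = 12.7·(cos(-20.5°) + j·sin(-20.5°)) = 11.9 - j4.448 V
Step 2 — Sum components: V_total = -16.99 - j188.6 V.
Step 3 — Convert to polar: |V_total| = 189.3 V, ∠V_total = -95.1°.

V_total = 189.3∠-95.1° V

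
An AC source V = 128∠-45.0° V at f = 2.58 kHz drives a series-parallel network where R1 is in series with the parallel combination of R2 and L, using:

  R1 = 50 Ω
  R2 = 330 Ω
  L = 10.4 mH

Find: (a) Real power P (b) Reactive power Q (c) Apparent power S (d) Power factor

Step 1 — Angular frequency: ω = 2π·f = 2π·2580 = 1.621e+04 rad/s.
Step 2 — Component impedances:
  R1: Z = R = 50 Ω
  R2: Z = R = 330 Ω
  L: Z = jωL = j·1.621e+04·0.0104 = 0 + j168.6 Ω
Step 3 — Parallel branch: R2 || L = 1/(1/R2 + 1/L) = 68.3 + j133.7 Ω.
Step 4 — Series with R1: Z_total = R1 + (R2 || L) = 118.3 + j133.7 Ω = 178.5∠48.5° Ω.
Step 5 — Source phasor: V = 128∠-45.0° V = 90.51 - j90.51 V.
Step 6 — Current: I = V / Z = -0.04372 - j0.7157 A = 0.717∠-93.5° A.
Step 7 — Complex power: S = V·I* = 60.82 + j68.73 VA.
Step 8 — Real power: P = Re(S) = 60.82 W.
Step 9 — Reactive power: Q = Im(S) = 68.73 VAR.
Step 10 — Apparent power: |S| = 91.78 VA.
Step 11 — Power factor: PF = P/|S| = 0.6627 (lagging).

(a) P = 60.82 W  (b) Q = 68.73 VAR  (c) S = 91.78 VA  (d) PF = 0.6627 (lagging)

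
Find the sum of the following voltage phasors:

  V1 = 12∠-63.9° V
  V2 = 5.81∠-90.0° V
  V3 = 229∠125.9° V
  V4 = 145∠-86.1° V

Step 1 — Convert each phasor to rectangular form:
  V1 = 12·(cos(-63.9°) + j·sin(-63.9°)) = 5.279 - j10.78 V
  V2 = 5.81·(cos(-90.0°) + j·sin(-90.0°)) = 0 - j5.81 V
  V3 = 229·(cos(125.9°) + j·sin(125.9°)) = -134.3 + j185.5 V
  V4 = 145·(cos(-86.1°) + j·sin(-86.1°)) = 9.862 - j144.7 V
Step 2 — Sum components: V_total = -119.1 + j24.25 V.
Step 3 — Convert to polar: |V_total| = 121.6 V, ∠V_total = 168.5°.

V_total = 121.6∠168.5° V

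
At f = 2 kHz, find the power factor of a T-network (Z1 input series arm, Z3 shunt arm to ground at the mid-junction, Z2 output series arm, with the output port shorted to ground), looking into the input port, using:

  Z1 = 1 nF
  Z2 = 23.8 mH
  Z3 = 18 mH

Step 1 — Angular frequency: ω = 2π·f = 2π·2000 = 1.257e+04 rad/s.
Step 2 — Component impedances:
  Z1: Z = 1/(jωC) = -j/(ω·C) = 0 - j7.958e+04 Ω
  Z2: Z = jωL = j·1.257e+04·0.0238 = 0 + j299.1 Ω
  Z3: Z = jωL = j·1.257e+04·0.018 = 0 + j226.2 Ω
Step 3 — With the output port shorted to ground, the output series arm Z2 runs from the junction to ground; the shunt arm Z3 also runs from the junction to ground. They appear in parallel: Z3 || Z2 = 0 + j128.8 Ω.
Step 4 — Series with input arm Z1: Z_in = Z1 + (Z3 || Z2) = 0 - j7.945e+04 Ω = 7.945e+04∠-90.0° Ω.
Step 5 — Power factor: PF = cos(φ) = Re(Z)/|Z| = 0/7.945e+04 = 0.
Step 6 — Type: Im(Z) = -7.945e+04 ⇒ leading (phase φ = -90.0°).

PF = 0 (leading, φ = -90.0°)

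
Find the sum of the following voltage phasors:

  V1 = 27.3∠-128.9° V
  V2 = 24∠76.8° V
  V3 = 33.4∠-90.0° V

Step 1 — Convert each phasor to rectangular form:
  V1 = 27.3·(cos(-128.9°) + j·sin(-128.9°)) = -17.14 - j21.25 V
  V2 = 24·(cos(76.8°) + j·sin(76.8°)) = 5.48 + j23.37 V
  V3 = 33.4·(cos(-90.0°) + j·sin(-90.0°)) = 0 - j33.4 V
Step 2 — Sum components: V_total = -11.66 - j31.28 V.
Step 3 — Convert to polar: |V_total| = 33.38 V, ∠V_total = -110.4°.

V_total = 33.38∠-110.4° V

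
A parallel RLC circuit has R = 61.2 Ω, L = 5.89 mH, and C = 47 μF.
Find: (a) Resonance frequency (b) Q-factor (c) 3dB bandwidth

Step 1 — Resonance: ω₀ = 1/√(LC) = 1/√(0.00589·4.7e-05) = 1901 rad/s.
Step 2 — f₀ = ω₀/(2π) = 302.5 Hz.
Step 3 — Parallel Q: Q = R/(ω₀L) = 61.2/(1901·0.00589) = 5.467.
Step 4 — Bandwidth: Δω = ω₀/Q = 347.7 rad/s; BW = Δω/(2π) = 55.33 Hz.

(a) f₀ = 302.5 Hz  (b) Q = 5.467  (c) BW = 55.33 Hz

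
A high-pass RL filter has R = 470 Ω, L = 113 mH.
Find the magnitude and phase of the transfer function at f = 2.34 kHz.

Step 1 — Angular frequency: ω = 2π·2340 = 1.47e+04 rad/s.
Step 2 — Transfer function: H(jω) = jωL/(R + jωL).
Step 3 — Numerator jωL = j·1661; denominator R + jωL = 470 + j1661.
Step 4 — H = 0.9259 + j0.2619.
Step 5 — Magnitude: |H| = 0.9622 (-0.3 dB); phase: φ = 15.8°.

|H| = 0.9622 (-0.3 dB), φ = 15.8°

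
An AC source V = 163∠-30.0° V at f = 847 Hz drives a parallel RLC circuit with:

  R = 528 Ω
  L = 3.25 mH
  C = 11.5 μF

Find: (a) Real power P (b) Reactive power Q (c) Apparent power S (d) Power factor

Step 1 — Angular frequency: ω = 2π·f = 2π·847 = 5322 rad/s.
Step 2 — Component impedances:
  R: Z = R = 528 Ω
  L: Z = jωL = j·5322·0.00325 = 0 + j17.3 Ω
  C: Z = 1/(jωC) = -j/(ω·C) = 0 - j16.34 Ω
Step 3 — Parallel combination: 1/Z_total = 1/R + 1/L + 1/C; Z_total = 125.9 - j225 Ω = 257.8∠-60.8° Ω.
Step 4 — Source phasor: V = 163∠-30.0° V = 141.2 - j81.5 V.
Step 5 — Current: I = V / Z = 0.5432 + j0.3234 A = 0.6322∠30.8° A.
Step 6 — Complex power: S = V·I* = 50.32 - j89.93 VA.
Step 7 — Real power: P = Re(S) = 50.32 W.
Step 8 — Reactive power: Q = Im(S) = -89.93 VAR.
Step 9 — Apparent power: |S| = 103 VA.
Step 10 — Power factor: PF = P/|S| = 0.4883 (leading).

(a) P = 50.32 W  (b) Q = -89.93 VAR  (c) S = 103 VA  (d) PF = 0.4883 (leading)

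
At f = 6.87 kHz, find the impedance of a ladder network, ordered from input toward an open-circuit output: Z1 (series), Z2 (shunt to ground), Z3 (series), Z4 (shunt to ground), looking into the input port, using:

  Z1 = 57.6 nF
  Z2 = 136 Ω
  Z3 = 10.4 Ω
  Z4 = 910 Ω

Step 1 — Angular frequency: ω = 2π·f = 2π·6870 = 4.317e+04 rad/s.
Step 2 — Component impedances:
  Z1: Z = 1/(jωC) = -j/(ω·C) = 0 - j402.2 Ω
  Z2: Z = R = 136 Ω
  Z3: Z = R = 10.4 Ω
  Z4: Z = R = 910 Ω
Step 3 — Ladder network (open output): work backward from the far end, alternating series and parallel combinations. Z_in = 118.5 - j402.2 Ω = 419.3∠-73.6° Ω.

Z = 118.5 - j402.2 Ω = 419.3∠-73.6° Ω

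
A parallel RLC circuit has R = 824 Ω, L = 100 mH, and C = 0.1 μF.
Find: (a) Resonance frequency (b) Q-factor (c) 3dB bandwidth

Step 1 — Resonance: ω₀ = 1/√(LC) = 1/√(0.1·1e-07) = 1e+04 rad/s.
Step 2 — f₀ = ω₀/(2π) = 1592 Hz.
Step 3 — Parallel Q: Q = R/(ω₀L) = 824/(1e+04·0.1) = 0.824.
Step 4 — Bandwidth: Δω = ω₀/Q = 1.214e+04 rad/s; BW = Δω/(2π) = 1931 Hz.

(a) f₀ = 1592 Hz  (b) Q = 0.824  (c) BW = 1931 Hz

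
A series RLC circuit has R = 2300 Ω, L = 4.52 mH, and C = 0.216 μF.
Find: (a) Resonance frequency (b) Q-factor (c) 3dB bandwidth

Step 1 — Resonance condition Im(Z)=0 gives ω₀ = 1/√(LC).
Step 2 — ω₀ = 1/√(0.00452·2.16e-07) = 3.2e+04 rad/s.
Step 3 — f₀ = ω₀/(2π) = 5094 Hz.
Step 4 — Series Q: Q = ω₀L/R = 3.2e+04·0.00452/2300 = 0.06289.
Step 5 — 3dB bandwidth: Δω = ω₀/Q = 5.088e+05 rad/s; BW = Δω/(2π) = 8.099e+04 Hz.

(a) f₀ = 5094 Hz  (b) Q = 0.06289  (c) BW = 8.099e+04 Hz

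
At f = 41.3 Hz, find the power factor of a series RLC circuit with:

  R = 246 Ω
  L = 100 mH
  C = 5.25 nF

Step 1 — Angular frequency: ω = 2π·f = 2π·41.3 = 259.5 rad/s.
Step 2 — Component impedances:
  R: Z = R = 246 Ω
  L: Z = jωL = j·259.5·0.1 = 0 + j25.95 Ω
  C: Z = 1/(jωC) = -j/(ω·C) = 0 - j7.34e+05 Ω
Step 3 — Series combination: Z_total = R + L + C = 246 - j7.34e+05 Ω = 7.34e+05∠-90.0° Ω.
Step 4 — Power factor: PF = cos(φ) = Re(Z)/|Z| = 246/733999 = 0.0003352.
Step 5 — Type: Im(Z) = -7.34e+05 ⇒ leading (phase φ = -90.0°).

PF = 0.0003352 (leading, φ = -90.0°)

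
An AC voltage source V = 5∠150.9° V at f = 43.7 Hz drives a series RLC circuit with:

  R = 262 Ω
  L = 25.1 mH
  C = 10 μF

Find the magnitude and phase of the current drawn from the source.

Step 1 — Angular frequency: ω = 2π·f = 2π·43.7 = 274.6 rad/s.
Step 2 — Component impedances:
  R: Z = R = 262 Ω
  L: Z = jωL = j·274.6·0.0251 = 0 + j6.892 Ω
  C: Z = 1/(jωC) = -j/(ω·C) = 0 - j364.2 Ω
Step 3 — Series combination: Z_total = R + L + C = 262 - j357.3 Ω = 443.1∠-53.7° Ω.
Step 4 — Source phasor: V = 5∠150.9° V = -4.369 + j2.432 V.
Step 5 — Ohm's law: I = V / Z_total = (-4.369 + j2.432) / (262 - j357.3) = -0.01026 - j0.004706 A.
Step 6 — Convert to polar: |I| = 0.01128 A, ∠I = -155.4°.

I = 0.01128∠-155.4° A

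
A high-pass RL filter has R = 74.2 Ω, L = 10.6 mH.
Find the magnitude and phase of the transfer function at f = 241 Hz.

Step 1 — Angular frequency: ω = 2π·241 = 1514 rad/s.
Step 2 — Transfer function: H(jω) = jωL/(R + jωL).
Step 3 — Numerator jωL = j·16.05; denominator R + jωL = 74.2 + j16.05.
Step 4 — H = 0.0447 + j0.2067.
Step 5 — Magnitude: |H| = 0.2114 (-13.5 dB); phase: φ = 77.8°.

|H| = 0.2114 (-13.5 dB), φ = 77.8°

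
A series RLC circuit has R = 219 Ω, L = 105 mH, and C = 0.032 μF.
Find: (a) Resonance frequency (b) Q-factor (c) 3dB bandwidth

Step 1 — Resonance: ω₀ = 1/√(LC) = 1/√(0.105·3.2e-08) = 1.725e+04 rad/s.
Step 2 — f₀ = ω₀/(2π) = 2746 Hz.
Step 3 — Series Q: Q = ω₀L/R = 1.725e+04·0.105/219 = 8.271.
Step 4 — Bandwidth: Δω = ω₀/Q = 2086 rad/s; BW = Δω/(2π) = 332 Hz.

(a) f₀ = 2746 Hz  (b) Q = 8.271  (c) BW = 332 Hz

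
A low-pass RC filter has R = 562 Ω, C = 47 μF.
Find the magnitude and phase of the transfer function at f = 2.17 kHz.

Step 1 — Angular frequency: ω = 2π·2170 = 1.363e+04 rad/s.
Step 2 — Transfer function: H(jω) = 1/(1 + jωRC).
Step 3 — Denominator: 1 + jωRC = 1 + j·1.363e+04·562·4.7e-05 = 1 + j360.1.
Step 4 — H = 7.71e-06 - j0.002777.
Step 5 — Magnitude: |H| = 0.002777 (-51.1 dB); phase: φ = -89.8°.

|H| = 0.002777 (-51.1 dB), φ = -89.8°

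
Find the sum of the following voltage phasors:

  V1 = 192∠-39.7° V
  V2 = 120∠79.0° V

Step 1 — Convert each phasor to rectangular form:
  V1 = 192·(cos(-39.7°) + j·sin(-39.7°)) = 147.7 - j122.6 V
  V2 = 120·(cos(79.0°) + j·sin(79.0°)) = 22.9 + j117.8 V
Step 2 — Sum components: V_total = 170.6 - j4.848 V.
Step 3 — Convert to polar: |V_total| = 170.7 V, ∠V_total = -1.6°.

V_total = 170.7∠-1.6° V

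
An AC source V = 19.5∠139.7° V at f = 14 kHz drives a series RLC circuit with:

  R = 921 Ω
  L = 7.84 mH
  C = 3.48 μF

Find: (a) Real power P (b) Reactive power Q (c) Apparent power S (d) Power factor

Step 1 — Angular frequency: ω = 2π·f = 2π·1.4e+04 = 8.796e+04 rad/s.
Step 2 — Component impedances:
  R: Z = R = 921 Ω
  L: Z = jωL = j·8.796e+04·0.00784 = 0 + j689.6 Ω
  C: Z = 1/(jωC) = -j/(ω·C) = 0 - j3.267 Ω
Step 3 — Series combination: Z_total = R + L + C = 921 + j686.4 Ω = 1149∠36.7° Ω.
Step 4 — Source phasor: V = 19.5∠139.7° V = -14.87 + j12.61 V.
Step 5 — Current: I = V / Z = -0.00382 + j0.01654 A = 0.01698∠103.0° A.
Step 6 — Complex power: S = V·I* = 0.2654 + j0.1978 VA.
Step 7 — Real power: P = Re(S) = 0.2654 W.
Step 8 — Reactive power: Q = Im(S) = 0.1978 VAR.
Step 9 — Apparent power: |S| = 0.331 VA.
Step 10 — Power factor: PF = P/|S| = 0.8018 (lagging).

(a) P = 0.2654 W  (b) Q = 0.1978 VAR  (c) S = 0.331 VA  (d) PF = 0.8018 (lagging)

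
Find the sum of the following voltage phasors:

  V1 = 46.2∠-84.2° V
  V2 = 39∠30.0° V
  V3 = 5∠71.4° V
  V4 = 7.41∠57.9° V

Step 1 — Convert each phasor to rectangular form:
  V1 = 46.2·(cos(-84.2°) + j·sin(-84.2°)) = 4.669 - j45.96 V
  V2 = 39·(cos(30.0°) + j·sin(30.0°)) = 33.77 + j19.5 V
  V3 = 5·(cos(71.4°) + j·sin(71.4°)) = 1.595 + j4.739 V
  V4 = 7.41·(cos(57.9°) + j·sin(57.9°)) = 3.938 + j6.277 V
Step 2 — Sum components: V_total = 43.98 - j15.45 V.
Step 3 — Convert to polar: |V_total| = 46.61 V, ∠V_total = -19.4°.

V_total = 46.61∠-19.4° V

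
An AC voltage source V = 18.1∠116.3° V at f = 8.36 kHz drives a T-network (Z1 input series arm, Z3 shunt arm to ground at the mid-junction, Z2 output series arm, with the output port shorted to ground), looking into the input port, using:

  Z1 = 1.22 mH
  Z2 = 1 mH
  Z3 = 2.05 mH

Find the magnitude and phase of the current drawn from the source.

Step 1 — Angular frequency: ω = 2π·f = 2π·8360 = 5.253e+04 rad/s.
Step 2 — Component impedances:
  Z1: Z = jωL = j·5.253e+04·0.00122 = 0 + j64.08 Ω
  Z2: Z = jωL = j·5.253e+04·0.001 = 0 + j52.53 Ω
  Z3: Z = jωL = j·5.253e+04·0.00205 = 0 + j107.7 Ω
Step 3 — With the output port shorted to ground, the output series arm Z2 runs from the junction to ground; the shunt arm Z3 also runs from the junction to ground. They appear in parallel: Z3 || Z2 = 0 + j35.31 Ω.
Step 4 — Series with input arm Z1: Z_in = Z1 + (Z3 || Z2) = 0 + j99.39 Ω = 99.39∠90.0° Ω.
Step 5 — Source phasor: V = 18.1∠116.3° V = -8.02 + j16.23 V.
Step 6 — Ohm's law: I = V / Z_total = (-8.02 + j16.23) / (0 + j99.39) = 0.1633 + j0.08069 A.
Step 7 — Convert to polar: |I| = 0.1821 A, ∠I = 26.3°.

I = 0.1821∠26.3° A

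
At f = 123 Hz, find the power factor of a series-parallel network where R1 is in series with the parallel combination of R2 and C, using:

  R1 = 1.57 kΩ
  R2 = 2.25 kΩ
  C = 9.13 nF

Step 1 — Angular frequency: ω = 2π·f = 2π·123 = 772.8 rad/s.
Step 2 — Component impedances:
  R1: Z = R = 1570 Ω
  R2: Z = R = 2250 Ω
  C: Z = 1/(jωC) = -j/(ω·C) = 0 - j1.417e+05 Ω
Step 3 — Parallel branch: R2 || C = 1/(1/R2 + 1/C) = 2249 - j35.71 Ω.
Step 4 — Series with R1: Z_total = R1 + (R2 || C) = 3819 - j35.71 Ω = 3820∠-0.5° Ω.
Step 5 — Power factor: PF = cos(φ) = Re(Z)/|Z| = 3819.43/3819.6 = 1.
Step 6 — Type: Im(Z) = -35.71 ⇒ leading (phase φ = -0.5°).

PF = 1 (leading, φ = -0.5°)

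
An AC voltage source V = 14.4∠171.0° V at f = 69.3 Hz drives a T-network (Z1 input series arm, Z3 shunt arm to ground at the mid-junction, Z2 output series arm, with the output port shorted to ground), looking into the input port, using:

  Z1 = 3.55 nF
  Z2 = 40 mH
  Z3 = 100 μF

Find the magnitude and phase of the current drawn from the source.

Step 1 — Angular frequency: ω = 2π·f = 2π·69.3 = 435.4 rad/s.
Step 2 — Component impedances:
  Z1: Z = 1/(jωC) = -j/(ω·C) = 0 - j6.469e+05 Ω
  Z2: Z = jωL = j·435.4·0.04 = 0 + j17.42 Ω
  Z3: Z = 1/(jωC) = -j/(ω·C) = 0 - j22.97 Ω
Step 3 — With the output port shorted to ground, the output series arm Z2 runs from the junction to ground; the shunt arm Z3 also runs from the junction to ground. They appear in parallel: Z3 || Z2 = 0 + j72.08 Ω.
Step 4 — Series with input arm Z1: Z_in = Z1 + (Z3 || Z2) = 0 - j6.469e+05 Ω = 6.469e+05∠-90.0° Ω.
Step 5 — Source phasor: V = 14.4∠171.0° V = -14.22 + j2.253 V.
Step 6 — Ohm's law: I = V / Z_total = (-14.22 + j2.253) / (0 - j6.469e+05) = -3.482e-06 - j2.199e-05 A.
Step 7 — Convert to polar: |I| = 2.226e-05 A, ∠I = -99.0°.

I = 2.226e-05∠-99.0° A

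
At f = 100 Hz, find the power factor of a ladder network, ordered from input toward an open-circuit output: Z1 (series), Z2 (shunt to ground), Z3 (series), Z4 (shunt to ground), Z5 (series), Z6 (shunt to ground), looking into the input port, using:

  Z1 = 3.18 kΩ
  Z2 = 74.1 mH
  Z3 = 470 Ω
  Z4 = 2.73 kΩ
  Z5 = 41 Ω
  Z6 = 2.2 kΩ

Step 1 — Angular frequency: ω = 2π·f = 2π·100 = 628.3 rad/s.
Step 2 — Component impedances:
  Z1: Z = R = 3180 Ω
  Z2: Z = jωL = j·628.3·0.0741 = 0 + j46.56 Ω
  Z3: Z = R = 470 Ω
  Z4: Z = R = 2730 Ω
  Z5: Z = R = 41 Ω
  Z6: Z = R = 2200 Ω
Step 3 — Ladder network (open output): work backward from the far end, alternating series and parallel combinations. Z_in = 3181 + j46.52 Ω = 3182∠0.8° Ω.
Step 4 — Power factor: PF = cos(φ) = Re(Z)/|Z| = 3181.3/3181.6 = 0.9999.
Step 5 — Type: Im(Z) = 46.52 ⇒ lagging (phase φ = 0.8°).

PF = 0.9999 (lagging, φ = 0.8°)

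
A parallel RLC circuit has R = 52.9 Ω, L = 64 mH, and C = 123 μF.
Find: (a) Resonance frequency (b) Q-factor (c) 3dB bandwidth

Step 1 — Resonance: ω₀ = 1/√(LC) = 1/√(0.064·0.000123) = 356.4 rad/s.
Step 2 — f₀ = ω₀/(2π) = 56.73 Hz.
Step 3 — Parallel Q: Q = R/(ω₀L) = 52.9/(356.4·0.064) = 2.319.
Step 4 — Bandwidth: Δω = ω₀/Q = 153.7 rad/s; BW = Δω/(2π) = 24.46 Hz.

(a) f₀ = 56.73 Hz  (b) Q = 2.319  (c) BW = 24.46 Hz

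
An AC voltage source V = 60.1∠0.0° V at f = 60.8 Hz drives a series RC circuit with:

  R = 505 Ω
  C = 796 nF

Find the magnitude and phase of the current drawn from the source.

Step 1 — Angular frequency: ω = 2π·f = 2π·60.8 = 382 rad/s.
Step 2 — Component impedances:
  R: Z = R = 505 Ω
  C: Z = 1/(jωC) = -j/(ω·C) = 0 - j3289 Ω
Step 3 — Series combination: Z_total = R + C = 505 - j3289 Ω = 3327∠-81.3° Ω.
Step 4 — Source phasor: V = 60.1∠0.0° V = 60.1 V.
Step 5 — Ohm's law: I = V / Z_total = (60.1) / (505 - j3289) = 0.002742 + j0.01785 A.
Step 6 — Convert to polar: |I| = 0.01806 A, ∠I = 81.3°.

I = 0.01806∠81.3° A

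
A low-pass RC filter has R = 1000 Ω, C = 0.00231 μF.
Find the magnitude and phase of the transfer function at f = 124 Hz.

Step 1 — Angular frequency: ω = 2π·124 = 779.1 rad/s.
Step 2 — Transfer function: H(jω) = 1/(1 + jωRC).
Step 3 — Denominator: 1 + jωRC = 1 + j·779.1·1000·2.31e-09 = 1 + j0.0018.
Step 4 — H = 1 - j0.0018.
Step 5 — Magnitude: |H| = 1 (-0.0 dB); phase: φ = -0.1°.

|H| = 1 (-0.0 dB), φ = -0.1°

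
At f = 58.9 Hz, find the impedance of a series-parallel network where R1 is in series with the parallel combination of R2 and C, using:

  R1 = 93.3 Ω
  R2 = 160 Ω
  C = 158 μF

Step 1 — Angular frequency: ω = 2π·f = 2π·58.9 = 370.1 rad/s.
Step 2 — Component impedances:
  R1: Z = R = 93.3 Ω
  R2: Z = R = 160 Ω
  C: Z = 1/(jωC) = -j/(ω·C) = 0 - j17.1 Ω
Step 3 — Parallel branch: R2 || C = 1/(1/R2 + 1/C) = 1.807 - j16.91 Ω.
Step 4 — Series with R1: Z_total = R1 + (R2 || C) = 95.11 - j16.91 Ω = 96.6∠-10.1° Ω.

Z = 95.11 - j16.91 Ω = 96.6∠-10.1° Ω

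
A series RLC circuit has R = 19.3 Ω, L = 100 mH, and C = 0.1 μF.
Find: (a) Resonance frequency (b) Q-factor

Step 1 — Resonance condition Im(Z)=0 gives ω₀ = 1/√(LC).
Step 2 — ω₀ = 1/√(0.1·1e-07) = 1e+04 rad/s.
Step 3 — f₀ = ω₀/(2π) = 1592 Hz.
Step 4 — Series Q: Q = ω₀L/R = 1e+04·0.1/19.3 = 51.81.

(a) f₀ = 1592 Hz  (b) Q = 51.81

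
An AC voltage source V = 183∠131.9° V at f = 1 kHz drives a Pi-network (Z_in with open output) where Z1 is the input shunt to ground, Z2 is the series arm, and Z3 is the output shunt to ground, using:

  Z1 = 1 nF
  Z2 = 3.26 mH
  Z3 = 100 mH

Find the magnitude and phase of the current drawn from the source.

Step 1 — Angular frequency: ω = 2π·f = 2π·1000 = 6283 rad/s.
Step 2 — Component impedances:
  Z1: Z = 1/(jωC) = -j/(ω·C) = 0 - j1.592e+05 Ω
  Z2: Z = jωL = j·6283·0.00326 = 0 + j20.48 Ω
  Z3: Z = jωL = j·6283·0.1 = 0 + j628.3 Ω
Step 3 — With open output, the series arm Z2 and the output shunt Z3 appear in series to ground: Z2 + Z3 = 0 + j648.8 Ω.
Step 4 — Parallel with input shunt Z1: Z_in = Z1 || (Z2 + Z3) = 0 + j651.5 Ω = 651.5∠90.0° Ω.
Step 5 — Source phasor: V = 183∠131.9° V = -122.2 + j136.2 V.
Step 6 — Ohm's law: I = V / Z_total = (-122.2 + j136.2) / (0 + j651.5) = 0.2091 + j0.1876 A.
Step 7 — Convert to polar: |I| = 0.2809 A, ∠I = 41.9°.

I = 0.2809∠41.9° A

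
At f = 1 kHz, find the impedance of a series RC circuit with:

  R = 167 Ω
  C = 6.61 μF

Step 1 — Angular frequency: ω = 2π·f = 2π·1000 = 6283 rad/s.
Step 2 — Component impedances:
  R: Z = R = 167 Ω
  C: Z = 1/(jωC) = -j/(ω·C) = 0 - j24.08 Ω
Step 3 — Series combination: Z_total = R + C = 167 - j24.08 Ω = 168.7∠-8.2° Ω.

Z = 167 - j24.08 Ω = 168.7∠-8.2° Ω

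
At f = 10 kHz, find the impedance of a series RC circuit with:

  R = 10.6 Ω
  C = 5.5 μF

Step 1 — Angular frequency: ω = 2π·f = 2π·1e+04 = 6.283e+04 rad/s.
Step 2 — Component impedances:
  R: Z = R = 10.6 Ω
  C: Z = 1/(jωC) = -j/(ω·C) = 0 - j2.894 Ω
Step 3 — Series combination: Z_total = R + C = 10.6 - j2.894 Ω = 10.99∠-15.3° Ω.

Z = 10.6 - j2.894 Ω = 10.99∠-15.3° Ω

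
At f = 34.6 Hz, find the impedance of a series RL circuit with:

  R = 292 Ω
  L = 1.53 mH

Step 1 — Angular frequency: ω = 2π·f = 2π·34.6 = 217.4 rad/s.
Step 2 — Component impedances:
  R: Z = R = 292 Ω
  L: Z = jωL = j·217.4·0.00153 = 0 + j0.3326 Ω
Step 3 — Series combination: Z_total = R + L = 292 + j0.3326 Ω = 292∠0.1° Ω.

Z = 292 + j0.3326 Ω = 292∠0.1° Ω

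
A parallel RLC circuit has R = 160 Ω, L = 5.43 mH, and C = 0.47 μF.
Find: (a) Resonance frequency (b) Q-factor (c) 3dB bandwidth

Step 1 — Resonance: ω₀ = 1/√(LC) = 1/√(0.00543·4.7e-07) = 1.979e+04 rad/s.
Step 2 — f₀ = ω₀/(2π) = 3150 Hz.
Step 3 — Parallel Q: Q = R/(ω₀L) = 160/(1.979e+04·0.00543) = 1.489.
Step 4 — Bandwidth: Δω = ω₀/Q = 1.33e+04 rad/s; BW = Δω/(2π) = 2116 Hz.

(a) f₀ = 3150 Hz  (b) Q = 1.489  (c) BW = 2116 Hz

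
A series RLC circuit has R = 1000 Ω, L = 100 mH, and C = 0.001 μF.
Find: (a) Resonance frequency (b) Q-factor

Step 1 — Resonance condition Im(Z)=0 gives ω₀ = 1/√(LC).
Step 2 — ω₀ = 1/√(0.1·1e-09) = 1e+05 rad/s.
Step 3 — f₀ = ω₀/(2π) = 1.592e+04 Hz.
Step 4 — Series Q: Q = ω₀L/R = 1e+05·0.1/1000 = 10.

(a) f₀ = 1.592e+04 Hz  (b) Q = 10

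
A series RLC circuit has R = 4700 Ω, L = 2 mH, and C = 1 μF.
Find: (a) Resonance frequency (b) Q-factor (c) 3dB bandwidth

Step 1 — Resonance: ω₀ = 1/√(LC) = 1/√(0.002·1e-06) = 2.236e+04 rad/s.
Step 2 — f₀ = ω₀/(2π) = 3559 Hz.
Step 3 — Series Q: Q = ω₀L/R = 2.236e+04·0.002/4700 = 0.009515.
Step 4 — Bandwidth: Δω = ω₀/Q = 2.35e+06 rad/s; BW = Δω/(2π) = 3.74e+05 Hz.

(a) f₀ = 3559 Hz  (b) Q = 0.009515  (c) BW = 3.74e+05 Hz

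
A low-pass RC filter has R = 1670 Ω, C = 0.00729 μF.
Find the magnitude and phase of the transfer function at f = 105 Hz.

Step 1 — Angular frequency: ω = 2π·105 = 659.7 rad/s.
Step 2 — Transfer function: H(jω) = 1/(1 + jωRC).
Step 3 — Denominator: 1 + jωRC = 1 + j·659.7·1670·7.29e-09 = 1 + j0.008032.
Step 4 — H = 0.9999 - j0.008031.
Step 5 — Magnitude: |H| = 1 (-0.0 dB); phase: φ = -0.5°.

|H| = 1 (-0.0 dB), φ = -0.5°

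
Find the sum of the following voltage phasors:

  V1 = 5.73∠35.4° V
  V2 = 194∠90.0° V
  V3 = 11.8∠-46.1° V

Step 1 — Convert each phasor to rectangular form:
  V1 = 5.73·(cos(35.4°) + j·sin(35.4°)) = 4.671 + j3.319 V
  V2 = 194·(cos(90.0°) + j·sin(90.0°)) = 0 + j194 V
  V3 = 11.8·(cos(-46.1°) + j·sin(-46.1°)) = 8.182 - j8.503 V
Step 2 — Sum components: V_total = 12.85 + j188.8 V.
Step 3 — Convert to polar: |V_total| = 189.3 V, ∠V_total = 86.1°.

V_total = 189.3∠86.1° V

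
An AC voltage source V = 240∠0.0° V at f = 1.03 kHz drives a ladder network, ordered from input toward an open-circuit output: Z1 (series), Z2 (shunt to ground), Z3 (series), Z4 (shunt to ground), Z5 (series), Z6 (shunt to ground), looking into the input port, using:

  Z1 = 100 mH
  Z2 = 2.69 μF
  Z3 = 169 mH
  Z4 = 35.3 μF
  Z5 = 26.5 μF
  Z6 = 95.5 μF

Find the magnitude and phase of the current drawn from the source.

Step 1 — Angular frequency: ω = 2π·f = 2π·1030 = 6472 rad/s.
Step 2 — Component impedances:
  Z1: Z = jωL = j·6472·0.1 = 0 + j647.2 Ω
  Z2: Z = 1/(jωC) = -j/(ω·C) = 0 - j57.44 Ω
  Z3: Z = jωL = j·6472·0.169 = 0 + j1094 Ω
  Z4: Z = 1/(jωC) = -j/(ω·C) = 0 - j4.377 Ω
  Z5: Z = 1/(jωC) = -j/(ω·C) = 0 - j5.831 Ω
  Z6: Z = 1/(jωC) = -j/(ω·C) = 0 - j1.618 Ω
Step 3 — Ladder network (open output): work backward from the far end, alternating series and parallel combinations. Z_in = 0 + j586.5 Ω = 586.5∠90.0° Ω.
Step 4 — Source phasor: V = 240∠0.0° V = 240 V.
Step 5 — Ohm's law: I = V / Z_total = (240) / (0 + j586.5) = 0 - j0.4092 A.
Step 6 — Convert to polar: |I| = 0.4092 A, ∠I = -90.0°.

I = 0.4092∠-90.0° A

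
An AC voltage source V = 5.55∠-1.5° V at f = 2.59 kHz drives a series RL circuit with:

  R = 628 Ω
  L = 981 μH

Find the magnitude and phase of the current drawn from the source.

Step 1 — Angular frequency: ω = 2π·f = 2π·2590 = 1.627e+04 rad/s.
Step 2 — Component impedances:
  R: Z = R = 628 Ω
  L: Z = jωL = j·1.627e+04·0.000981 = 0 + j15.96 Ω
Step 3 — Series combination: Z_total = R + L = 628 + j15.96 Ω = 628.2∠1.5° Ω.
Step 4 — Source phasor: V = 5.55∠-1.5° V = 5.548 - j0.1453 V.
Step 5 — Ohm's law: I = V / Z_total = (5.548 - j0.1453) / (628 + j15.96) = 0.008823 - j0.0004556 A.
Step 6 — Convert to polar: |I| = 0.008835 A, ∠I = -3.0°.

I = 0.008835∠-3.0° A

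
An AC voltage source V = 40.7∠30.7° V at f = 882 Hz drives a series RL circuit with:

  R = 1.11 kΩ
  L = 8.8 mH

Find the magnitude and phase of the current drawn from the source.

Step 1 — Angular frequency: ω = 2π·f = 2π·882 = 5542 rad/s.
Step 2 — Component impedances:
  R: Z = R = 1110 Ω
  L: Z = jωL = j·5542·0.0088 = 0 + j48.77 Ω
Step 3 — Series combination: Z_total = R + L = 1110 + j48.77 Ω = 1111∠2.5° Ω.
Step 4 — Source phasor: V = 40.7∠30.7° V = 35 + j20.78 V.
Step 5 — Ohm's law: I = V / Z_total = (35 + j20.78) / (1110 + j48.77) = 0.03229 + j0.0173 A.
Step 6 — Convert to polar: |I| = 0.03663 A, ∠I = 28.2°.

I = 0.03663∠28.2° A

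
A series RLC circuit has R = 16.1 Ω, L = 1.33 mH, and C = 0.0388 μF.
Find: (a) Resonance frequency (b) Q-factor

Step 1 — Resonance condition Im(Z)=0 gives ω₀ = 1/√(LC).
Step 2 — ω₀ = 1/√(0.00133·3.88e-08) = 1.392e+05 rad/s.
Step 3 — f₀ = ω₀/(2π) = 2.216e+04 Hz.
Step 4 — Series Q: Q = ω₀L/R = 1.392e+05·0.00133/16.1 = 11.5.

(a) f₀ = 2.216e+04 Hz  (b) Q = 11.5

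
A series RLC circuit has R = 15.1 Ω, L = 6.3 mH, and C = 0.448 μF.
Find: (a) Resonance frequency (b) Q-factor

Step 1 — Resonance condition Im(Z)=0 gives ω₀ = 1/√(LC).
Step 2 — ω₀ = 1/√(0.0063·4.48e-07) = 1.882e+04 rad/s.
Step 3 — f₀ = ω₀/(2π) = 2996 Hz.
Step 4 — Series Q: Q = ω₀L/R = 1.882e+04·0.0063/15.1 = 7.853.

(a) f₀ = 2996 Hz  (b) Q = 7.853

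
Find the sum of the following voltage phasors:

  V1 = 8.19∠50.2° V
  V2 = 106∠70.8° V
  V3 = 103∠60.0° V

Step 1 — Convert each phasor to rectangular form:
  V1 = 8.19·(cos(50.2°) + j·sin(50.2°)) = 5.242 + j6.292 V
  V2 = 106·(cos(70.8°) + j·sin(70.8°)) = 34.86 + j100.1 V
  V3 = 103·(cos(60.0°) + j·sin(60.0°)) = 51.5 + j89.2 V
Step 2 — Sum components: V_total = 91.6 + j195.6 V.
Step 3 — Convert to polar: |V_total| = 216 V, ∠V_total = 64.9°.

V_total = 216∠64.9° V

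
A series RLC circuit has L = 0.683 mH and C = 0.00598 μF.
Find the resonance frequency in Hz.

Step 1 — Resonance condition Im(Z)=0 gives ω₀ = 1/√(LC).
Step 2 — ω₀ = 1/√(0.000683·5.98e-09) = 4.948e+05 rad/s.
Step 3 — f₀ = ω₀/(2π) = 7.875e+04 Hz.

f₀ = 7.875e+04 Hz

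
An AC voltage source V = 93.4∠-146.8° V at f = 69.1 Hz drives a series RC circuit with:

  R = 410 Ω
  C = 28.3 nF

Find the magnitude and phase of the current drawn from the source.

Step 1 — Angular frequency: ω = 2π·f = 2π·69.1 = 434.2 rad/s.
Step 2 — Component impedances:
  R: Z = R = 410 Ω
  C: Z = 1/(jωC) = -j/(ω·C) = 0 - j8.139e+04 Ω
Step 3 — Series combination: Z_total = R + C = 410 - j8.139e+04 Ω = 8.139e+04∠-89.7° Ω.
Step 4 — Source phasor: V = 93.4∠-146.8° V = -78.15 - j51.14 V.
Step 5 — Ohm's law: I = V / Z_total = (-78.15 - j51.14) / (410 - j8.139e+04) = 0.0006235 - j0.0009634 A.
Step 6 — Convert to polar: |I| = 0.001148 A, ∠I = -57.1°.

I = 0.001148∠-57.1° A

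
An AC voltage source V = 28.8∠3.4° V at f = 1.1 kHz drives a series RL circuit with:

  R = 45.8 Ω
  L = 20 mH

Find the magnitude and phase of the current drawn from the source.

Step 1 — Angular frequency: ω = 2π·f = 2π·1100 = 6912 rad/s.
Step 2 — Component impedances:
  R: Z = R = 45.8 Ω
  L: Z = jωL = j·6912·0.02 = 0 + j138.2 Ω
Step 3 — Series combination: Z_total = R + L = 45.8 + j138.2 Ω = 145.6∠71.7° Ω.
Step 4 — Source phasor: V = 28.8∠3.4° V = 28.75 + j1.708 V.
Step 5 — Ohm's law: I = V / Z_total = (28.75 + j1.708) / (45.8 + j138.2) = 0.07323 - j0.1837 A.
Step 6 — Convert to polar: |I| = 0.1978 A, ∠I = -68.3°.

I = 0.1978∠-68.3° A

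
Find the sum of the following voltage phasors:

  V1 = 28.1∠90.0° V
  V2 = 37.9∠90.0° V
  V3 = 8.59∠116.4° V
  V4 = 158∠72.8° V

Step 1 — Convert each phasor to rectangular form:
  V1 = 28.1·(cos(90.0°) + j·sin(90.0°)) = 0 + j28.1 V
  V2 = 37.9·(cos(90.0°) + j·sin(90.0°)) = 0 + j37.9 V
  V3 = 8.59·(cos(116.4°) + j·sin(116.4°)) = -3.819 + j7.694 V
  V4 = 158·(cos(72.8°) + j·sin(72.8°)) = 46.72 + j150.9 V
Step 2 — Sum components: V_total = 42.9 + j224.6 V.
Step 3 — Convert to polar: |V_total| = 228.7 V, ∠V_total = 79.2°.

V_total = 228.7∠79.2° V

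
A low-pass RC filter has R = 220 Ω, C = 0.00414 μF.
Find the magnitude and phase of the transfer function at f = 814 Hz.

Step 1 — Angular frequency: ω = 2π·814 = 5115 rad/s.
Step 2 — Transfer function: H(jω) = 1/(1 + jωRC).
Step 3 — Denominator: 1 + jωRC = 1 + j·5115·220·4.14e-09 = 1 + j0.004658.
Step 4 — H = 1 - j0.004658.
Step 5 — Magnitude: |H| = 1 (-0.0 dB); phase: φ = -0.3°.

|H| = 1 (-0.0 dB), φ = -0.3°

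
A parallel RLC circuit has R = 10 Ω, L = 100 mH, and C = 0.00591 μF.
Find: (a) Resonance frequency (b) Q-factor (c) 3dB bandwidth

Step 1 — Resonance: ω₀ = 1/√(LC) = 1/√(0.1·5.91e-09) = 4.113e+04 rad/s.
Step 2 — f₀ = ω₀/(2π) = 6547 Hz.
Step 3 — Parallel Q: Q = R/(ω₀L) = 10/(4.113e+04·0.1) = 0.002431.
Step 4 — Bandwidth: Δω = ω₀/Q = 1.692e+07 rad/s; BW = Δω/(2π) = 2.693e+06 Hz.

(a) f₀ = 6547 Hz  (b) Q = 0.002431  (c) BW = 2.693e+06 Hz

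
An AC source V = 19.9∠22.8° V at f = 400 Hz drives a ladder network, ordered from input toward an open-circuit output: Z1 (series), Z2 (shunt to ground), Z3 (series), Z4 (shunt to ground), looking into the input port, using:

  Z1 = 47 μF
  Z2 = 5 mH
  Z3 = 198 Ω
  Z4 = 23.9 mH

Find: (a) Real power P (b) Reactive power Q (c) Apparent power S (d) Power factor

Step 1 — Angular frequency: ω = 2π·f = 2π·400 = 2513 rad/s.
Step 2 — Component impedances:
  Z1: Z = 1/(jωC) = -j/(ω·C) = 0 - j8.466 Ω
  Z2: Z = jωL = j·2513·0.005 = 0 + j12.57 Ω
  Z3: Z = R = 198 Ω
  Z4: Z = jωL = j·2513·0.0239 = 0 + j60.07 Ω
Step 3 — Ladder network (open output): work backward from the far end, alternating series and parallel combinations. Z_in = 0.7029 + j3.843 Ω = 3.907∠79.6° Ω.
Step 4 — Source phasor: V = 19.9∠22.8° V = 18.35 + j7.712 V.
Step 5 — Current: I = V / Z = 2.787 - j4.264 A = 5.094∠-56.8° A.
Step 6 — Complex power: S = V·I* = 18.24 + j99.72 VA.
Step 7 — Real power: P = Re(S) = 18.24 W.
Step 8 — Reactive power: Q = Im(S) = 99.72 VAR.
Step 9 — Apparent power: |S| = 101.4 VA.
Step 10 — Power factor: PF = P/|S| = 0.1799 (lagging).

(a) P = 18.24 W  (b) Q = 99.72 VAR  (c) S = 101.4 VA  (d) PF = 0.1799 (lagging)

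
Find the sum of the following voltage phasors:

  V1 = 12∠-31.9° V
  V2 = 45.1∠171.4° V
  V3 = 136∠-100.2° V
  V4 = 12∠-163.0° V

Step 1 — Convert each phasor to rectangular form:
  V1 = 12·(cos(-31.9°) + j·sin(-31.9°)) = 10.19 - j6.341 V
  V2 = 45.1·(cos(171.4°) + j·sin(171.4°)) = -44.59 + j6.744 V
  V3 = 136·(cos(-100.2°) + j·sin(-100.2°)) = -24.08 - j133.9 V
  V4 = 12·(cos(-163.0°) + j·sin(-163.0°)) = -11.48 - j3.508 V
Step 2 — Sum components: V_total = -69.96 - j137 V.
Step 3 — Convert to polar: |V_total| = 153.8 V, ∠V_total = -117.1°.

V_total = 153.8∠-117.1° V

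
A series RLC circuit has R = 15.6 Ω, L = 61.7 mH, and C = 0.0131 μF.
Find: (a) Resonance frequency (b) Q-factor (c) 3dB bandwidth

Step 1 — Resonance: ω₀ = 1/√(LC) = 1/√(0.0617·1.31e-08) = 3.517e+04 rad/s.
Step 2 — f₀ = ω₀/(2π) = 5598 Hz.
Step 3 — Series Q: Q = ω₀L/R = 3.517e+04·0.0617/15.6 = 139.1.
Step 4 — Bandwidth: Δω = ω₀/Q = 252.8 rad/s; BW = Δω/(2π) = 40.24 Hz.

(a) f₀ = 5598 Hz  (b) Q = 139.1  (c) BW = 40.24 Hz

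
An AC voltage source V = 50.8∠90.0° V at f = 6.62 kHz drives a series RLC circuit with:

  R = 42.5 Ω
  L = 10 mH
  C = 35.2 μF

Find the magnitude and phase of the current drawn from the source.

Step 1 — Angular frequency: ω = 2π·f = 2π·6620 = 4.159e+04 rad/s.
Step 2 — Component impedances:
  R: Z = R = 42.5 Ω
  L: Z = jωL = j·4.159e+04·0.01 = 0 + j415.9 Ω
  C: Z = 1/(jωC) = -j/(ω·C) = 0 - j0.683 Ω
Step 3 — Series combination: Z_total = R + L + C = 42.5 + j415.3 Ω = 417.4∠84.2° Ω.
Step 4 — Source phasor: V = 50.8∠90.0° V = 0 + j50.8 V.
Step 5 — Ohm's law: I = V / Z_total = (0 + j50.8) / (42.5 + j415.3) = 0.1211 + j0.01239 A.
Step 6 — Convert to polar: |I| = 0.1217 A, ∠I = 5.8°.

I = 0.1217∠5.8° A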